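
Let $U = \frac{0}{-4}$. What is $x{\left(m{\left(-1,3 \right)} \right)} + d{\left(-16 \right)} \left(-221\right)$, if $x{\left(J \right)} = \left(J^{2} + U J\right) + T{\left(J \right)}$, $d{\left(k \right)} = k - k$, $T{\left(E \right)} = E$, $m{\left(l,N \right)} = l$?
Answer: $0$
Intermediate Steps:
$U = 0$ ($U = 0 \left(- \frac{1}{4}\right) = 0$)
$d{\left(k \right)} = 0$
$x{\left(J \right)} = J + J^{2}$ ($x{\left(J \right)} = \left(J^{2} + 0 J\right) + J = \left(J^{2} + 0\right) + J = J^{2} + J = J + J^{2}$)
$x{\left(m{\left(-1,3 \right)} \right)} + d{\left(-16 \right)} \left(-221\right) = - (1 - 1) + 0 \left(-221\right) = \left(-1\right) 0 + 0 = 0 + 0 = 0$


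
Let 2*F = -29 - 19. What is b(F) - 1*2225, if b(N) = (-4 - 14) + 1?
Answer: -2242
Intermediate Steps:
F = -24 (F = (-29 - 19)/2 = (1/2)*(-48) = -24)
b(N) = -17 (b(N) = -18 + 1 = -17)
b(F) - 1*2225 = -17 - 1*2225 = -17 - 2225 = -2242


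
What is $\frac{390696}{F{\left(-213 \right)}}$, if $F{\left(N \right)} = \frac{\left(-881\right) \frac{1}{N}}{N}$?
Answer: $- \frac{17725486824}{881} \approx -2.012 \cdot 10^{7}$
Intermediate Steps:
$F{\left(N \right)} = - \frac{881}{N^{2}}$
$\frac{390696}{F{\left(-213 \right)}} = \frac{390696}{\left(-881\right) \frac{1}{45369}} = \frac{390696}{- \frac{881}{45369}} = 390696 \left(- \frac{45369}{881}\right) = - \frac{17725486824}{881}$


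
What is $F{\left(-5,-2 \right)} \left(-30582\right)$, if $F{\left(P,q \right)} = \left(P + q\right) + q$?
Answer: $275238$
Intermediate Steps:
$F{\left(P,q \right)} = P + 2 q$
$F{\left(-5,-2 \right)} \left(-30582\right) = \left(-5 + 2 \left(-2\right)\right) \left(-30582\right) = \left(-5 - 4\right) \left(-30582\right) = \left(-9\right) \left(-30582\right) = 275238$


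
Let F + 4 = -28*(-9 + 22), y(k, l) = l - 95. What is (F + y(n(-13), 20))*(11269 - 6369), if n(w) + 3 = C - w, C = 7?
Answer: -2170700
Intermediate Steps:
n(w) = 4 - w (n(w) = -3 + (7 - w) = 4 - w)
y(k, l) = -95 + l
F = -368 (F = -4 - 28*(-9 + 22) = -4 - 28*13 = -4 - 364 = -368)
(F + y(n(-13), 20))*(11269 - 6369) = (-368 + (-95 + 20))*(11269 - 6369) = (-368 - 75)*4900 = -443*4900 = -2170700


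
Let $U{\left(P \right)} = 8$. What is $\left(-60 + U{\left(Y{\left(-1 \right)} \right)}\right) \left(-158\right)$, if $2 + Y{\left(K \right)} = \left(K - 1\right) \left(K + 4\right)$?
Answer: $8216$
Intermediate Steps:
$Y{\left(K \right)} = -2 + \left(-1 + K\right) \left(4 + K\right)$ ($Y{\left(K \right)} = -2 + \left(K - 1\right) \left(K + 4\right) = -2 + \left(-1 + K\right) \left(4 + K\right)$)
$\left(-60 + U{\left(Y{\left(-1 \right)} \right)}\right) \left(-158\right) = \left(-60 + 8\right) \left(-158\right) = \left(-52\right) \left(-158\right) = 8216$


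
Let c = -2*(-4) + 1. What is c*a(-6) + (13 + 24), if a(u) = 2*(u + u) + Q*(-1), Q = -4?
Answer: -143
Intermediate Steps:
c = 9 (c = 8 + 1 = 9)
a(u) = 4 + 4*u (a(u) = 2*(u + u) - 4*(-1) = 2*(2*u) + 4 = 4*u + 4 = 4 + 4*u)
c*a(-6) + (13 + 24) = 9*(4 + 4*(-6)) + (13 + 24) = 9*(4 - 24) + 37 = 9*(-20) + 37 = -180 + 37 = -143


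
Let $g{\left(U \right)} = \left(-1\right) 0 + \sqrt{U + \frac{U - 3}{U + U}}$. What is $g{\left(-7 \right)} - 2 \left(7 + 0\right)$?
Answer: $-14 + \frac{2 i \sqrt{77}}{7} \approx -14.0 + 2.5071 i$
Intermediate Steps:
$g{\left(U \right)} = \sqrt{U + \frac{-3 + U}{2 U}}$ ($g{\left(U \right)} = 0 + \sqrt{U + \frac{-3 + U}{2 U}} = \sqrt{U + \frac{-3 + U}{2 U}}$)
$g{\left(-7 \right)} - 2 \left(7 + 0\right) = \frac{\sqrt{2 - \frac{6}{-7} + 4 \left(-7\right)}}{2} - 2 \left(7 + 0\right) = \frac{\sqrt{2 - - \frac{6}{7} - 28}}{2} - 2 \cdot 7 = \frac{\sqrt{2 + \frac{6}{7} - 28}}{2} - 14 = \frac{\sqrt{- \frac{176}{7}}}{2} - 14 = \frac{\frac{4}{7} i \sqrt{77}}{2} - 14 = \frac{2 i \sqrt{77}}{7} - 14 = -14 + \frac{2 i \sqrt{77}}{7}$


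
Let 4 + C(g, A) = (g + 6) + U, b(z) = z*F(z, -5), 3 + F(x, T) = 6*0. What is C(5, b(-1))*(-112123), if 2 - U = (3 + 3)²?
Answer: 3027321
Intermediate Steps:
U = -34 (U = 2 - (3 + 3)² = 2 - 1*6² = 2 - 1*36 = 2 - 36 = -34)
F(x, T) = -3 (F(x, T) = -3 + 6*0 = -3 + 0 = -3)
b(z) = -3*z (b(z) = z*(-3) = -3*z)
C(g, A) = -32 + g (C(g, A) = -4 + ((g + 6) - 34) = -4 + ((6 + g) - 34) = -4 + (-28 + g) = -32 + g)
C(5, b(-1))*(-112123) = (-32 + 5)*(-112123) = -27*(-112123) = 3027321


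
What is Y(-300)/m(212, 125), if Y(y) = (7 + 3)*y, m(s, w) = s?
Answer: -750/53 ≈ -14.151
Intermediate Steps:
Y(y) = 10*y
Y(-300)/m(212, 125) = (10*(-300))/212 = -3000*1/212 = -750/53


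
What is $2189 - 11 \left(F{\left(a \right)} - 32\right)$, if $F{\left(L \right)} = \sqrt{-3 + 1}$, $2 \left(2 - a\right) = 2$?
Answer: $2541 - 11 i \sqrt{2} \approx 2541.0 - 15.556 i$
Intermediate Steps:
$a = 1$ ($a = 2 - 1 = 1$)
$F{\left(L \right)} = i \sqrt{2}$ ($F{\left(L \right)} = \sqrt{-2} = i \sqrt{2}$)
$2189 - 11 \left(F{\left(a \right)} - 32\right) = 2189 - 11 \left(i \sqrt{2} - 32\right) = 2189 - 11 \left(-32 + i \sqrt{2}\right) = 2189 + \left(352 - 11 i \sqrt{2}\right) = 2541 - 11 i \sqrt{2}$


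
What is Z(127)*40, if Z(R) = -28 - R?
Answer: -6200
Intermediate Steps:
Z(127)*40 = (-28 - 1*127)*40 = (-28 - 127)*40 = -155*40 = -6200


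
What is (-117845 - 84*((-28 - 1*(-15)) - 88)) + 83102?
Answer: -26259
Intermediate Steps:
(-117845 - 84*((-28 - 1*(-15)) - 88)) + 83102 = (-117845 - 84*((-28 + 15) - 88)) + 83102 = (-117845 - 84*(-13 - 88)) + 83102 = (-117845 - 84*(-101)) + 83102 = (-117845 + 8484) + 83102 = -109361 + 83102 = -26259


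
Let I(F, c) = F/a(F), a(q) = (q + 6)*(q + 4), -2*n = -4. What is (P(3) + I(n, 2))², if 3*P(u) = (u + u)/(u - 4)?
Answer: 2209/576 ≈ 3.8351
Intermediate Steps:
P(u) = 2*u/(3*(-4 + u)) (P(u) = ((u + u)/(u - 4))/3 = ((2*u)/(-4 + u))/3 = (2*u/(-4 + u))/3 = 2*u/(3*(-4 + u)))
n = 2 (n = -½*(-4) = 2)
a(q) = (4 + q)*(6 + q) (a(q) = (6 + q)*(4 + q) = (4 + q)*(6 + q))
I(F, c) = F/(24 + F² + 10*F)
(P(3) + I(n, 2))² = ((⅔)*3/(-4 + 3) + 2/(24 + 2² + 10*2))² = ((⅔)*3/(-1) + 2/(24 + 4 + 20))² = ((⅔)*3*(-1) + 2/48)² = (-2 + 2*(1/48))² = (-2 + 1/24)² = (-47/24)² = 2209/576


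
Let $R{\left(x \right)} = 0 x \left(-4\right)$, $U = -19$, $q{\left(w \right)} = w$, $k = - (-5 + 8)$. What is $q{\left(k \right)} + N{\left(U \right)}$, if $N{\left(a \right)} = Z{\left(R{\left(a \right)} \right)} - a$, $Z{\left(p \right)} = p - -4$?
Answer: $20$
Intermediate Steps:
$k = -3$ ($k = \left(-1\right) 3 = -3$)
$R{\left(x \right)} = 0$ ($R{\left(x \right)} = 0 \left(-4\right) = 0$)
$Z{\left(p \right)} = 4 + p$ ($Z{\left(p \right)} = p + 4 = 4 + p$)
$N{\left(a \right)} = 4 - a$ ($N{\left(a \right)} = \left(4 + 0\right) - a = 4 - a$)
$q{\left(k \right)} + N{\left(U \right)} = -3 + \left(4 - -19\right) = -3 + \left(4 + 19\right) = -3 + 23 = 20$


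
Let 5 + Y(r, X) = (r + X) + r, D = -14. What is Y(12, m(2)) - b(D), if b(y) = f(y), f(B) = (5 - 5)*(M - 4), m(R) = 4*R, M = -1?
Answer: 27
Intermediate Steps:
f(B) = 0 (f(B) = (5 - 5)*(-1 - 4) = 0*(-5) = 0)
Y(r, X) = -5 + X + 2*r (Y(r, X) = -5 + ((r + X) + r) = -5 + ((X + r) + r) = -5 + (X + 2*r) = -5 + X + 2*r)
b(y) = 0
Y(12, m(2)) - b(D) = (-5 + 4*2 + 2*12) - 1*0 = (-5 + 8 + 24) + 0 = 27 + 0 = 27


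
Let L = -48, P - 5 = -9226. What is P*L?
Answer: 442608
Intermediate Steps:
P = -9221 (P = 5 - 9226 = -9221)
P*L = -9221*(-48) = 442608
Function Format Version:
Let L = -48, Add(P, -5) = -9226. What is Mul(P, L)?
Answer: 442608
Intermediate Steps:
P = -9221 (P = Add(5, -9226) = -9221)
Mul(P, L) = Mul(-9221, -48) = 442608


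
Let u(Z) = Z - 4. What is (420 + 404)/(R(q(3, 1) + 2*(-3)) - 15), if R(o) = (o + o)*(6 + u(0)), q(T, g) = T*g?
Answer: -824/27 ≈ -30.519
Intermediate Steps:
u(Z) = -4 + Z
R(o) = 4*o (R(o) = (o + o)*(6 + (-4 + 0)) = (2*o)*(6 - 4) = (2*o)*2 = 4*o)
(420 + 404)/(R(q(3, 1) + 2*(-3)) - 15) = (420 + 404)/(4*(3*1 + 2*(-3)) - 15) = 824/(4*(3 - 6) - 15) = 824/(4*(-3) - 15) = 824/(-12 - 15) = 824/(-27) = 824*(-1/27) = -824/27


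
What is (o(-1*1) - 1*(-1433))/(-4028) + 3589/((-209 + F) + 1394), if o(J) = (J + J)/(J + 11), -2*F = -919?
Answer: 30250631/16560115 ≈ 1.8267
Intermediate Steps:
F = 919/2 (F = -1/2*(-919) = 919/2 ≈ 459.50)
o(J) = 2*J/(11 + J) (o(J) = (2*J)/(11 + J) = 2*J/(11 + J))
(o(-1*1) - 1*(-1433))/(-4028) + 3589/((-209 + F) + 1394) = (2*(-1*1)/(11 - 1*1) - 1*(-1433))/(-4028) + 3589/((-209 + 919/2) + 1394) = (2*(-1)/(11 - 1) + 1433)*(-1/4028) + 3589/(501/2 + 1394) = (2*(-1)/10 + 1433)*(-1/4028) + 3589/(3289/2) = (2*(-1)*(1/10) + 1433)*(-1/4028) + 3589*(2/3289) = (-1/5 + 1433)*(-1/4028) + 7178/3289 = (7164/5)*(-1/4028) + 7178/3289 = -1791/5035 + 7178/3289 = 30250631/16560115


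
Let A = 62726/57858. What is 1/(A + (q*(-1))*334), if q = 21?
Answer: -28929/202876643 ≈ -0.00014259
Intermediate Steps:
A = 31363/28929 (A = 62726*(1/57858) = 31363/28929 ≈ 1.0841)
1/(A + (q*(-1))*334) = 1/(31363/28929 + (21*(-1))*334) = 1/(31363/28929 - 21*334) = 1/(31363/28929 - 7014) = 1/(-202876643/28929) = -28929/202876643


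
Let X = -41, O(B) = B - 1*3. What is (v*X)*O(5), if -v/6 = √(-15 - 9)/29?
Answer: 984*I*√6/29 ≈ 83.114*I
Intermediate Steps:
O(B) = -3 + B (O(B) = B - 3 = -3 + B)
v = -12*I*√6/29 (v = -6*√(-15 - 9)/29 = -6*√(-24)/29 = -6*2*I*√6/29 = -12*I*√6/29 ≈ -1.0136*I)
(v*X)*O(5) = (-12*I*√6/29*(-41))*(-3 + 5) = (492*I*√6/29)*2 = 984*I*√6/29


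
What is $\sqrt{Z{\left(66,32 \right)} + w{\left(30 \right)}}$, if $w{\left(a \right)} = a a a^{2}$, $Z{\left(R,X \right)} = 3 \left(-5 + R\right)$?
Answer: $\sqrt{810183} \approx 900.1$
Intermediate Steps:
$Z{\left(R,X \right)} = -15 + 3 R$
$w{\left(a \right)} = a^{4}$ ($w{\left(a \right)} = a^{2} a^{2} = a^{4}$)
$\sqrt{Z{\left(66,32 \right)} + w{\left(30 \right)}} = \sqrt{\left(-15 + 3 \cdot 66\right) + 30^{4}} = \sqrt{\left(-15 + 198\right) + 810000} = \sqrt{183 + 810000} = \sqrt{810183}$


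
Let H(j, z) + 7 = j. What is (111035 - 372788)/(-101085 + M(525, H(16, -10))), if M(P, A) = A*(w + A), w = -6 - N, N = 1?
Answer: 87251/33689 ≈ 2.5899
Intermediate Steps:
H(j, z) = -7 + j
w = -7 (w = -6 - 1*1 = -6 - 1 = -7)
M(P, A) = A*(-7 + A)
(111035 - 372788)/(-101085 + M(525, H(16, -10))) = (111035 - 372788)/(-101085 + (-7 + 16)*(-7 + (-7 + 16))) = -261753/(-101085 + 9*(-7 + 9)) = -261753/(-101085 + 9*2) = -261753/(-101085 + 18) = -261753/(-101067) = -261753*(-1/101067) = 87251/33689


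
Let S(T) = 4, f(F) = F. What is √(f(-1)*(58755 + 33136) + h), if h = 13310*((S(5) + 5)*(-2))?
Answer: I*√331471 ≈ 575.74*I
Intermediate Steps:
h = -239580 (h = 13310*((4 + 5)*(-2)) = 13310*(9*(-2)) = 13310*(-18) = -239580)
√(f(-1)*(58755 + 33136) + h) = √(-(58755 + 33136) - 239580) = √(-1*91891 - 239580) = √(-91891 - 239580) = √(-331471) = I*√331471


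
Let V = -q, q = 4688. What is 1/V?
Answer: -1/4688 ≈ -0.00021331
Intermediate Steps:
V = -4688 (V = -1*4688 = -4688)
1/V = 1/(-4688) = -1/4688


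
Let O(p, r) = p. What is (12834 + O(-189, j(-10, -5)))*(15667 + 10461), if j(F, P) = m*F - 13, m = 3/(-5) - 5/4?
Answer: 330388560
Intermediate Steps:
m = -37/20 (m = 3*(-⅕) - 5*¼ = -⅗ - 5/4 = -37/20 ≈ -1.8500)
j(F, P) = -13 - 37*F/20 (j(F, P) = -37*F/20 - 13 = -13 - 37*F/20)
(12834 + O(-189, j(-10, -5)))*(15667 + 10461) = (12834 - 189)*(15667 + 10461) = 12645*26128 = 330388560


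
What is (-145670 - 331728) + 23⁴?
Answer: -197557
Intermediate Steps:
(-145670 - 331728) + 23⁴ = -477398 + 279841 = -197557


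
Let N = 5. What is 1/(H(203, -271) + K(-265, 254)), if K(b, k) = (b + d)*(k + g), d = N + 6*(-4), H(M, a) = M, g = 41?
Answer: -1/83577 ≈ -1.1965e-5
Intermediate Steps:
d = -19 (d = 5 + 6*(-4) = 5 - 24 = -19)
K(b, k) = (-19 + b)*(41 + k) (K(b, k) = (b - 19)*(k + 41) = (-19 + b)*(41 + k))
1/(H(203, -271) + K(-265, 254)) = 1/(203 + (-779 - 19*254 + 41*(-265) - 265*254)) = 1/(203 + (-779 - 4826 - 10865 - 67310)) = 1/(203 - 83780) = 1/(-83577) = -1/83577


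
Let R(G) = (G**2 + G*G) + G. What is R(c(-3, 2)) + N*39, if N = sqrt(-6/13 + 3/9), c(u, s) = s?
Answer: 10 + I*sqrt(195) ≈ 10.0 + 13.964*I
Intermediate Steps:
R(G) = G + 2*G**2 (R(G) = (G**2 + G**2) + G = 2*G**2 + G = G + 2*G**2)
N = I*sqrt(195)/39 (N = sqrt(-6*1/13 + 3*(1/9)) = sqrt(-6/13 + 1/3) = sqrt(-5/39) = I*sqrt(195)/39 ≈ 0.35806*I)
R(c(-3, 2)) + N*39 = 2*(1 + 2*2) + (I*sqrt(195)/39)*39 = 2*(1 + 4) + I*sqrt(195) = 2*5 + I*sqrt(195) = 10 + I*sqrt(195)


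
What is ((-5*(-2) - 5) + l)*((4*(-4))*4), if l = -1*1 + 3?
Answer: -448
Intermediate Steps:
l = 2 (l = -1 + 3 = 2)
((-5*(-2) - 5) + l)*((4*(-4))*4) = ((-5*(-2) - 5) + 2)*((4*(-4))*4) = ((10 - 5) + 2)*(-16*4) = (5 + 2)*(-64) = 7*(-64) = -448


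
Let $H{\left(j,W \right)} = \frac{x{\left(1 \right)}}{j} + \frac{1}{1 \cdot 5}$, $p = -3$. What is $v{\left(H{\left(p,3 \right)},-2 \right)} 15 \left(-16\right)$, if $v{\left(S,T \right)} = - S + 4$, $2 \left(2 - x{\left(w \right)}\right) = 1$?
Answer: $-1032$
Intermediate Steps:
$x{\left(w \right)} = \frac{3}{2}$ ($x{\left(w \right)} = 2 - \frac{1}{2} = \frac{3}{2}$)
$H{\left(j,W \right)} = \frac{1}{5} + \frac{3}{2 j}$ ($H{\left(j,W \right)} = \frac{3}{2 j} + \frac{1}{1 \cdot 5} = \frac{3}{2 j} + 1 \cdot \frac{1}{5} = \frac{3}{2 j} + \frac{1}{5} = \frac{1}{5} + \frac{3}{2 j}$)
$v{\left(S,T \right)} = 4 - S$
$v{\left(H{\left(p,3 \right)},-2 \right)} 15 \left(-16\right) = \left(4 - \frac{15 + 2 \left(-3\right)}{10 \left(-3\right)}\right) 15 \left(-16\right) = \left(4 - \frac{1}{10} \left(- \frac{1}{3}\right) \left(15 - 6\right)\right) 15 \left(-16\right) = \left(4 - \frac{1}{10} \left(- \frac{1}{3}\right) 9\right) 15 \left(-16\right) = \left(4 - - \frac{3}{10}\right) 15 \left(-16\right) = \left(4 + \frac{3}{10}\right) 15 \left(-16\right) = \frac{43}{10} \cdot 15 \left(-16\right) = \frac{129}{2} \left(-16\right) = -1032$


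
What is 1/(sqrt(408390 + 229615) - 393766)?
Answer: -393766/155051024751 - sqrt(638005)/155051024751 ≈ -2.5447e-6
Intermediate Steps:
1/(sqrt(408390 + 229615) - 393766) = 1/(sqrt(638005) - 393766) = 1/(-393766 + sqrt(638005))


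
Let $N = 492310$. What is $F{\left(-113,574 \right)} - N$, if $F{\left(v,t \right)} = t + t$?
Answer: $-491162$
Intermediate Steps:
$F{\left(v,t \right)} = 2 t$
$F{\left(-113,574 \right)} - N = 2 \cdot 574 - 492310 = 1148 - 492310 = -491162$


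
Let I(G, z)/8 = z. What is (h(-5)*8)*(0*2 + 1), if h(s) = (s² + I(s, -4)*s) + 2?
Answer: 1496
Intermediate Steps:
I(G, z) = 8*z
h(s) = 2 + s² - 32*s (h(s) = (s² + (8*(-4))*s) + 2 = (s² - 32*s) + 2 = 2 + s² - 32*s)
(h(-5)*8)*(0*2 + 1) = ((2 + (-5)² - 32*(-5))*8)*(0*2 + 1) = ((2 + 25 + 160)*8)*(0 + 1) = (187*8)*1 = 1496*1 = 1496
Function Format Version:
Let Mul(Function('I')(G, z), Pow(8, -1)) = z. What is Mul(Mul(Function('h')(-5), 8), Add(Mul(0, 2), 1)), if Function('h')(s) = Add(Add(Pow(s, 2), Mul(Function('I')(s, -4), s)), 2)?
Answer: 1496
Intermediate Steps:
Function('I')(G, z) = Mul(8, z)
Function('h')(s) = Add(2, Pow(s, 2), Mul(-32, s)) (Function('h')(s) = Add(Add(Pow(s, 2), Mul(Mul(8, -4), s)), 2) = Add(Add(Pow(s, 2), Mul(-32, s)), 2) = Add(2, Pow(s, 2), Mul(-32, s)))
Mul(Mul(Function('h')(-5), 8), Add(Mul(0, 2), 1)) = Mul(Mul(Add(2, Pow(-5, 2), Mul(-32, -5)), 8), Add(Mul(0, 2), 1)) = Mul(Mul(Add(2, 25, 160), 8), Add(0, 1)) = Mul(Mul(187, 8), 1) = Mul(1496, 1) = 1496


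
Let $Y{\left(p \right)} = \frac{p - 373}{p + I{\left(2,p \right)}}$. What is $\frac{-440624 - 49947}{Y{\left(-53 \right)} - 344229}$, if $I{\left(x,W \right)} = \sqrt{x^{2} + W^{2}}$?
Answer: $\frac{114425195179}{81586373502} - \frac{34830541 \sqrt{2813}}{81586373502} \approx 1.3799$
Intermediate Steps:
$I{\left(x,W \right)} = \sqrt{W^{2} + x^{2}}$
$Y{\left(p \right)} = \frac{-373 + p}{p + \sqrt{4 + p^{2}}}$ ($Y{\left(p \right)} = \frac{p - 373}{p + \sqrt{p^{2} + 2^{2}}} = \frac{-373 + p}{p + \sqrt{p^{2} + 4}} = \frac{-373 + p}{p + \sqrt{4 + p^{2}}}$)
$\frac{-440624 - 49947}{Y{\left(-53 \right)} - 344229} = \frac{-440624 - 49947}{\frac{-373 - 53}{-53 + \sqrt{4 + \left(-53\right)^{2}}} - 344229} = - \frac{490571}{\frac{1}{-53 + \sqrt{4 + 2809}} \left(-426\right) - 344229} = - \frac{490571}{\frac{1}{-53 + \sqrt{2813}} \left(-426\right) - 344229} = - \frac{490571}{- \frac{426}{-53 + \sqrt{2813}} - 344229} = - \frac{490571}{-344229 - \frac{426}{-53 + \sqrt{2813}}}$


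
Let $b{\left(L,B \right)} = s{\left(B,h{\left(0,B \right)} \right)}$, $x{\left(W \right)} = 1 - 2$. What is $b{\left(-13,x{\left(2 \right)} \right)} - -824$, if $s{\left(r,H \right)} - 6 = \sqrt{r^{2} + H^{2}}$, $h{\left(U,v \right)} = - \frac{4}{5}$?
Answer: $830 + \frac{\sqrt{41}}{5} \approx 831.28$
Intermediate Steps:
$x{\left(W \right)} = -1$ ($x{\left(W \right)} = 1 - 2 = -1$)
$h{\left(U,v \right)} = - \frac{4}{5}$ ($h{\left(U,v \right)} = \left(-4\right) \frac{1}{5} = - \frac{4}{5}$)
$s{\left(r,H \right)} = 6 + \sqrt{H^{2} + r^{2}}$ ($s{\left(r,H \right)} = 6 + \sqrt{r^{2} + H^{2}} = 6 + \sqrt{H^{2} + r^{2}}$)
$b{\left(L,B \right)} = 6 + \sqrt{\frac{16}{25} + B^{2}}$ ($b{\left(L,B \right)} = 6 + \sqrt{\left(- \frac{4}{5}\right)^{2} + B^{2}} = 6 + \sqrt{\frac{16}{25} + B^{2}}$)
$b{\left(-13,x{\left(2 \right)} \right)} - -824 = \left(6 + \frac{\sqrt{16 + 25 \left(-1\right)^{2}}}{5}\right) - -824 = \left(6 + \frac{\sqrt{16 + 25 \cdot 1}}{5}\right) + 824 = \left(6 + \frac{\sqrt{16 + 25}}{5}\right) + 824 = \left(6 + \frac{\sqrt{41}}{5}\right) + 824 = 830 + \frac{\sqrt{41}}{5}$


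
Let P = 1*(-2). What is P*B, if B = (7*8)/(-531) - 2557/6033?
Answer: 1130410/1067841 ≈ 1.0586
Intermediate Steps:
B = -565205/1067841 (B = 56*(-1/531) - 2557*1/6033 = -56/531 - 2557/6033 = -565205/1067841 ≈ -0.52930)
P = -2
P*B = -2*(-565205/1067841) = 1130410/1067841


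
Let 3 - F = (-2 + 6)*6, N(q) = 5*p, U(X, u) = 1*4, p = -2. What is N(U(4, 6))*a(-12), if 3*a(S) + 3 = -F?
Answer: -60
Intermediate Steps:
U(X, u) = 4
N(q) = -10 (N(q) = 5*(-2) = -10)
F = -21 (F = 3 - (-2 + 6)*6 = 3 - 4*6 = 3 - 1*24 = 3 - 24 = -21)
a(S) = 6 (a(S) = -1 + (-1*(-21))/3 = -1 + (⅓)*21 = -1 + 7 = 6)
N(U(4, 6))*a(-12) = -10*6 = -60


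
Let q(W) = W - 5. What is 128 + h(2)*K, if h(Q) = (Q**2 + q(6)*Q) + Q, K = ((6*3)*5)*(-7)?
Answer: -4912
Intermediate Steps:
q(W) = -5 + W
K = -630 (K = (18*5)*(-7) = 90*(-7) = -630)
h(Q) = Q**2 + 2*Q (h(Q) = (Q**2 + (-5 + 6)*Q) + Q = (Q**2 + 1*Q) + Q = (Q**2 + Q) + Q = (Q + Q**2) + Q = Q**2 + 2*Q)
128 + h(2)*K = 128 + (2*(2 + 2))*(-630) = 128 + (2*4)*(-630) = 128 + 8*(-630) = 128 - 5040 = -4912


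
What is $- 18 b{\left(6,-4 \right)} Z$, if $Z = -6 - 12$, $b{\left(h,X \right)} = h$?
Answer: $1944$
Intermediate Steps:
$Z = -18$ ($Z = -6 - 12 = -18$)
$- 18 b{\left(6,-4 \right)} Z = \left(-18\right) 6 \left(-18\right) = \left(-108\right) \left(-18\right) = 1944$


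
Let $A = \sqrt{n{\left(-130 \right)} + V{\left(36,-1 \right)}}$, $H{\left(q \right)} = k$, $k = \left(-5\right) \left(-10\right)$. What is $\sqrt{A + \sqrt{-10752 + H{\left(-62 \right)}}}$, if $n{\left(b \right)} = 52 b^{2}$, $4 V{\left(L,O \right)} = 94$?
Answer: $\frac{\sqrt{2 \sqrt{3515294} + 4 i \sqrt{10702}}}{2} \approx 30.664 + 1.6868 i$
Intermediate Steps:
$V{\left(L,O \right)} = \frac{47}{2}$ ($V{\left(L,O \right)} = \frac{1}{4} \cdot 94 = \frac{47}{2}$)
$k = 50$
$H{\left(q \right)} = 50$
$A = \frac{\sqrt{3515294}}{2}$ ($A = \sqrt{52 \left(-130\right)^{2} + \frac{47}{2}} = \sqrt{52 \cdot 16900 + \frac{47}{2}} = \sqrt{878800 + \frac{47}{2}} = \sqrt{\frac{1757647}{2}} = \frac{\sqrt{3515294}}{2} \approx 937.46$)
$\sqrt{A + \sqrt{-10752 + H{\left(-62 \right)}}} = \sqrt{\frac{\sqrt{3515294}}{2} + \sqrt{-10752 + 50}} = \sqrt{\frac{\sqrt{3515294}}{2} + \sqrt{-10702}} = \sqrt{\frac{\sqrt{3515294}}{2} + i \sqrt{10702}}$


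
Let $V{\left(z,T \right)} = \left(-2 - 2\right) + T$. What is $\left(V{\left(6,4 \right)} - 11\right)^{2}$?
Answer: $121$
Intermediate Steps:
$V{\left(z,T \right)} = -4 + T$
$\left(V{\left(6,4 \right)} - 11\right)^{2} = \left(\left(-4 + 4\right) - 11\right)^{2} = \left(0 - 11\right)^{2} = \left(-11\right)^{2} = 121$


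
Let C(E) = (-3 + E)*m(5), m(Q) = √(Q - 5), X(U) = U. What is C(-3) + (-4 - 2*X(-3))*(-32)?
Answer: -64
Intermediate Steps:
m(Q) = √(-5 + Q)
C(E) = 0 (C(E) = (-3 + E)*√(-5 + 5) = (-3 + E)*√0 = (-3 + E)*0 = 0)
C(-3) + (-4 - 2*X(-3))*(-32) = 0 + (-4 - 2*(-3))*(-32) = 0 + (-4 + 6)*(-32) = 0 + 2*(-32) = 0 - 64 = -64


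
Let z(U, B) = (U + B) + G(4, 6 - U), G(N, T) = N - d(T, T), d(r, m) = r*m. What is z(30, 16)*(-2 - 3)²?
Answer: -13150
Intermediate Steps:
d(r, m) = m*r
G(N, T) = N - T² (G(N, T) = N - T*T = N - T²)
z(U, B) = 4 + B + U - (6 - U)² (z(U, B) = (U + B) + (4 - (6 - U)²) = (B + U) + (4 - (6 - U)²) = 4 + B + U - (6 - U)²)
z(30, 16)*(-2 - 3)² = (4 + 16 + 30 - (-6 + 30)²)*(-2 - 3)² = (4 + 16 + 30 - 1*24²)*(-5)² = (4 + 16 + 30 - 1*576)*25 = (4 + 16 + 30 - 576)*25 = -526*25 = -13150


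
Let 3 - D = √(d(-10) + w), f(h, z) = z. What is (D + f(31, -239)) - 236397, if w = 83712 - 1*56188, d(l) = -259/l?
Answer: -236633 - 3*√306110/10 ≈ -2.3680e+5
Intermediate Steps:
w = 27524 (w = 83712 - 56188 = 27524)
D = 3 - 3*√306110/10 (D = 3 - √(-259/(-10) + 27524) = 3 - √(-259*(-⅒) + 27524) = 3 - √(259/10 + 27524) = 3 - √(275499/10) = 3 - 3*√306110/10 ≈ -162.98)
(D + f(31, -239)) - 236397 = ((3 - 3*√306110/10) - 239) - 236397 = (-236 - 3*√306110/10) - 236397 = -236633 - 3*√306110/10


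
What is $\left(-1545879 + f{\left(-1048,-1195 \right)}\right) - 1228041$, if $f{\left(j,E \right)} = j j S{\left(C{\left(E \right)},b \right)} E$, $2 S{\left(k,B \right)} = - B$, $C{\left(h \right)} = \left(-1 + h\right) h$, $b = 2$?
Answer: $1309699360$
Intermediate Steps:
$C{\left(h \right)} = h \left(-1 + h\right)$
$S{\left(k,B \right)} = - \frac{B}{2}$ ($S{\left(k,B \right)} = \frac{\left(-1\right) B}{2} = - \frac{B}{2}$)
$f{\left(j,E \right)} = - E j^{2}$ ($f{\left(j,E \right)} = j j \left(\left(- \frac{1}{2}\right) 2\right) E = j^{2} \left(-1\right) E = - j^{2} E = - E j^{2}$)
$\left(-1545879 + f{\left(-1048,-1195 \right)}\right) - 1228041 = \left(-1545879 - - 1195 \left(-1048\right)^{2}\right) - 1228041 = \left(-1545879 - \left(-1195\right) 1098304\right) - 1228041 = \left(-1545879 + 1312473280\right) - 1228041 = 1310927401 - 1228041 = 1309699360$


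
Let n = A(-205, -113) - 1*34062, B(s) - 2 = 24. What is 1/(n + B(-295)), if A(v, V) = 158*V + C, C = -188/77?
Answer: -77/3995718 ≈ -1.9271e-5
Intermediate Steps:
C = -188/77 (C = -188*1/77 = -188/77 ≈ -2.4416)
B(s) = 26 (B(s) = 2 + 24 = 26)
A(v, V) = -188/77 + 158*V (A(v, V) = 158*V - 188/77 = -188/77 + 158*V)
n = -3997720/77 (n = (-188/77 + 158*(-113)) - 1*34062 = (-188/77 - 17854) - 34062 = -1374946/77 - 34062 = -3997720/77 ≈ -51918.)
1/(n + B(-295)) = 1/(-3997720/77 + 26) = 1/(-3995718/77) = -77/3995718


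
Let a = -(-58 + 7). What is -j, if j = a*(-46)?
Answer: 2346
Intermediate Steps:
a = 51 (a = -1*(-51) = 51)
j = -2346 (j = 51*(-46) = -2346)
-j = -1*(-2346) = 2346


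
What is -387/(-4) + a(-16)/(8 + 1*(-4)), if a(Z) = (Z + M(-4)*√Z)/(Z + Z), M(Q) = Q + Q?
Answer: 775/8 + I/4 ≈ 96.875 + 0.25*I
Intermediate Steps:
M(Q) = 2*Q
a(Z) = (Z - 8*√Z)/(2*Z) (a(Z) = (Z + (2*(-4))*√Z)/(Z + Z) = (Z - 8*√Z)/((2*Z)) = (Z - 8*√Z)*(1/(2*Z)) = (Z - 8*√Z)/(2*Z))
-387/(-4) + a(-16)/(8 + 1*(-4)) = -387/(-4) + (½ - (-1)*I)/(8 + 1*(-4)) = -387*(-¼) + (½ - (-1)*I)/(8 - 4) = 387/4 + (½ + I)/4 = 387/4 + (½ + I)*(¼) = 387/4 + (⅛ + I/4) = 775/8 + I/4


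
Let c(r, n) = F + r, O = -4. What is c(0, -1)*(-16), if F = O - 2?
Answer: 96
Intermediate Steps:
F = -6 (F = -4 - 2 = -6)
c(r, n) = -6 + r
c(0, -1)*(-16) = (-6 + 0)*(-16) = -6*(-16) = 96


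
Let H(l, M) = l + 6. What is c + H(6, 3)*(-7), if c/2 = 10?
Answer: -64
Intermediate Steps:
H(l, M) = 6 + l
c = 20 (c = 2*10 = 20)
c + H(6, 3)*(-7) = 20 + (6 + 6)*(-7) = 20 + 12*(-7) = 20 - 84 = -64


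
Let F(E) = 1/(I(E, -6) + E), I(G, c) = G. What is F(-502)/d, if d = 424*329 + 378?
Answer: -1/140433496 ≈ -7.1208e-9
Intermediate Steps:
d = 139874 (d = 139496 + 378 = 139874)
F(E) = 1/(2*E) (F(E) = 1/(E + E) = 1/(2*E))
F(-502)/d = ((½)/(-502))/139874 = ((½)*(-1/502))*(1/139874) = -1/1004*1/139874 = -1/140433496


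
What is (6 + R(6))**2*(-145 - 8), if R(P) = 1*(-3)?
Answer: -1377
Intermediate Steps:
R(P) = -3
(6 + R(6))**2*(-145 - 8) = (6 - 3)**2*(-145 - 8) = 3**2*(-153) = 9*(-153) = -1377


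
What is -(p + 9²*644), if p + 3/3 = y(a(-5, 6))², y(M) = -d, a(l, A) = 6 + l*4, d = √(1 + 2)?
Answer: -52166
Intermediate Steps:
d = √3 ≈ 1.7320
a(l, A) = 6 + 4*l
y(M) = -√3
p = 2 (p = -1 + (-√3)² = -1 + 3 = 2)
-(p + 9²*644) = -(2 + 9²*644) = -(2 + 81*644) = -(2 + 52164) = -1*52166 = -52166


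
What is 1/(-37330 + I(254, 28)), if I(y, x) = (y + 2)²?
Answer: 1/28206 ≈ 3.5453e-5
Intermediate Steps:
I(y, x) = (2 + y)²
1/(-37330 + I(254, 28)) = 1/(-37330 + (2 + 254)²) = 1/(-37330 + 256²) = 1/(-37330 + 65536) = 1/28206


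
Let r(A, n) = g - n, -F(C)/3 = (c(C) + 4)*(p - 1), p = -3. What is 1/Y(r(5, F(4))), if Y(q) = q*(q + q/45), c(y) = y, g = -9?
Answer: 1/11270 ≈ 8.8731e-5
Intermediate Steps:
F(C) = 48 + 12*C (F(C) = -3*(C + 4)*(-3 - 1) = -3*(4 + C)*(-4) = -3*(-16 - 4*C) = 48 + 12*C)
r(A, n) = -9 - n
Y(q) = 46*q**2/45 (Y(q) = q*(q + q*(1/45)) = q*(q + q/45) = q*(46*q/45) = 46*q**2/45)
1/Y(r(5, F(4))) = 1/(46*(-9 - (48 + 12*4))**2/45) = 1/(46*(-9 - (48 + 48))**2/45) = 1/(46*(-9 - 1*96)**2/45) = 1/(46*(-9 - 96)**2/45) = 1/((46/45)*(-105)**2) = 1/((46/45)*11025) = 1/11270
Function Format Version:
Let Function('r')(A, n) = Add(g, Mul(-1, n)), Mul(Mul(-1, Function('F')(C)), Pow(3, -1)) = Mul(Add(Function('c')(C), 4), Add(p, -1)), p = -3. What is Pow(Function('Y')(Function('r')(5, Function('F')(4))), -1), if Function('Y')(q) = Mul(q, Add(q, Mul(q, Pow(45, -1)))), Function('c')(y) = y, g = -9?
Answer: Rational(1, 11270) ≈ 8.8731e-5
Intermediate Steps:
Function('F')(C) = Add(48, Mul(12, C)) (Function('F')(C) = Mul(-3, Mul(Add(C, 4), Add(-3, -1))) = Mul(-3, Mul(Add(4, C), -4)) = Mul(-3, Add(-16, Mul(-4, C))) = Add(48, Mul(12, C)))
Function('r')(A, n) = Add(-9, Mul(-1, n))
Function('Y')(q) = Mul(Rational(46, 45), Pow(q, 2)) (Function('Y')(q) = Mul(q, Add(q, Mul(q, Rational(1, 45)))) = Mul(q, Add(q, Mul(Rational(1, 45), q))) = Mul(q, Mul(Rational(46, 45), q)) = Mul(Rational(46, 45), Pow(q, 2)))
Pow(Function('Y')(Function('r')(5, Function('F')(4))), -1) = Pow(Mul(Rational(46, 45), Pow(Add(-9, Mul(-1, Add(48, Mul(12, 4)))), 2)), -1) = Pow(Mul(Rational(46, 45), Pow(Add(-9, Mul(-1, Add(48, 48))), 2)), -1) = Pow(Mul(Rational(46, 45), Pow(Add(-9, Mul(-1, 96)), 2)), -1) = Pow(Mul(Rational(46, 45), Pow(Add(-9, -96), 2)), -1) = Pow(Mul(Rational(46, 45), Pow(-105, 2)), -1) = Pow(Mul(Rational(46, 45), 11025), -1) = Pow(11270, -1) = Rational(1, 11270)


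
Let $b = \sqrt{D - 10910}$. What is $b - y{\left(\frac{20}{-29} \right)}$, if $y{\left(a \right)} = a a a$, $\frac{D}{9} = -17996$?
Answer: $\frac{8000}{24389} + i \sqrt{172874} \approx 0.32802 + 415.78 i$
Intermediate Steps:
$D = -161964$ ($D = 9 \left(-17996\right) = -161964$)
$y{\left(a \right)} = a^{3}$ ($y{\left(a \right)} = a^{2} a = a^{3}$)
$b = i \sqrt{172874}$ ($b = \sqrt{-161964 - 10910} = \sqrt{-172874} = i \sqrt{172874} \approx 415.78 i$)
$b - y{\left(\frac{20}{-29} \right)} = i \sqrt{172874} - \left(\frac{20}{-29}\right)^{3} = i \sqrt{172874} - \left(20 \left(- \frac{1}{29}\right)\right)^{3} = i \sqrt{172874} - \left(- \frac{20}{29}\right)^{3} = i \sqrt{172874} - - \frac{8000}{24389} = i \sqrt{172874} + \frac{8000}{24389} = \frac{8000}{24389} + i \sqrt{172874}$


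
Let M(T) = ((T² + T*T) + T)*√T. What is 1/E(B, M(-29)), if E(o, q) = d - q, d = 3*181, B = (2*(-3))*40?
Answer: 181/26511570 + 551*I*√29/26511570 ≈ 6.8272e-6 + 0.00011192*I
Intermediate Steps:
B = -240 (B = -6*40 = -240)
d = 543
M(T) = √T*(T + 2*T²) (M(T) = ((T² + T²) + T)*√T = (2*T² + T)*√T = (T + 2*T²)*√T = √T*(T + 2*T²))
E(o, q) = 543 - q
1/E(B, M(-29)) = 1/(543 - (-29)^(3/2)*(1 + 2*(-29))) = 1/(543 - (-29*I*√29)*(1 - 58)) = 1/(543 - (-29*I*√29)*(-57)) = 1/(543 - 1653*I*√29)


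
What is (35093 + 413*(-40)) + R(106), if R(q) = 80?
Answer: 18653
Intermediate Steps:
(35093 + 413*(-40)) + R(106) = (35093 + 413*(-40)) + 80 = (35093 - 16520) + 80 = 18573 + 80 = 18653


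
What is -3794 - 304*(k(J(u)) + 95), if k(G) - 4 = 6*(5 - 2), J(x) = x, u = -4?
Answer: -39362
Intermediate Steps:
k(G) = 22 (k(G) = 4 + 6*(5 - 2) = 4 + 6*3 = 4 + 18 = 22)
-3794 - 304*(k(J(u)) + 95) = -3794 - 304*(22 + 95) = -3794 - 304*117 = -3794 - 1*35568 = -3794 - 35568 = -39362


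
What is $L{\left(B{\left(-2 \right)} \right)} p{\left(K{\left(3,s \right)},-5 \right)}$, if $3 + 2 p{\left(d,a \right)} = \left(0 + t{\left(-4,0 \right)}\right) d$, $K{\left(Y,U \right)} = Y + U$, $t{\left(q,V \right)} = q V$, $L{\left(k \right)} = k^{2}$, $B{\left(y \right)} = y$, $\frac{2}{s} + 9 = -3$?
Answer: $-6$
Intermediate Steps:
$s = - \frac{1}{6}$ ($s = \frac{2}{-9 - 3} = \frac{2}{-12} = 2 \left(- \frac{1}{12}\right) = - \frac{1}{6} \approx -0.16667$)
$t{\left(q,V \right)} = V q$
$K{\left(Y,U \right)} = U + Y$
$p{\left(d,a \right)} = - \frac{3}{2}$ ($p{\left(d,a \right)} = - \frac{3}{2} + \frac{\left(0 + 0 \left(-4\right)\right) d}{2} = - \frac{3}{2} + \frac{\left(0 + 0\right) d}{2} = - \frac{3}{2} + \frac{0 d}{2} = - \frac{3}{2} + \frac{1}{2} \cdot 0 = - \frac{3}{2} + 0 = - \frac{3}{2}$)
$L{\left(B{\left(-2 \right)} \right)} p{\left(K{\left(3,s \right)},-5 \right)} = \left(-2\right)^{2} \left(- \frac{3}{2}\right) = 4 \left(- \frac{3}{2}\right) = -6$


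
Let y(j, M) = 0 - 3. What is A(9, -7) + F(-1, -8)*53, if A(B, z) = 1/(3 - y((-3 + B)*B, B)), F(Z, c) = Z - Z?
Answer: ⅙ ≈ 0.16667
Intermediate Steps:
F(Z, c) = 0
y(j, M) = -3
A(B, z) = ⅙ (A(B, z) = 1/(3 - 1*(-3)) = 1/(3 + 3) = 1/6 = ⅙)
A(9, -7) + F(-1, -8)*53 = ⅙ + 0*53 = ⅙ + 0 = ⅙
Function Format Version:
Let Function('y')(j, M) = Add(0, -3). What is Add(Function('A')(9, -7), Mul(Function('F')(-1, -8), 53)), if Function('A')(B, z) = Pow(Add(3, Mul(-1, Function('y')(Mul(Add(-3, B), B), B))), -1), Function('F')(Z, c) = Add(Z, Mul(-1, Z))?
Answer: Rational(1, 6) ≈ 0.16667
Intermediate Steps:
Function('F')(Z, c) = 0
Function('y')(j, M) = -3
Function('A')(B, z) = Rational(1, 6) (Function('A')(B, z) = Pow(Add(3, Mul(-1, -3)), -1) = Pow(Add(3, 3), -1) = Pow(6, -1) = Rational(1, 6))
Add(Function('A')(9, -7), Mul(Function('F')(-1, -8), 53)) = Add(Rational(1, 6), Mul(0, 53)) = Add(Rational(1, 6), 0) = Rational(1, 6)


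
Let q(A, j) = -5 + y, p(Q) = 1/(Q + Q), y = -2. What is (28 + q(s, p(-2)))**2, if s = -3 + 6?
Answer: 441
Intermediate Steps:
p(Q) = 1/(2*Q)
s = 3
q(A, j) = -7 (q(A, j) = -5 - 2 = -7)
(28 + q(s, p(-2)))**2 = (28 - 7)**2 = 21**2 = 441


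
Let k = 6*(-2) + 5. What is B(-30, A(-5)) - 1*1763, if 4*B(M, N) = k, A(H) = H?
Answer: -7059/4 ≈ -1764.8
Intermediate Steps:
k = -7 (k = -12 + 5 = -7)
B(M, N) = -7/4 (B(M, N) = (¼)*(-7) = -7/4)
B(-30, A(-5)) - 1*1763 = -7/4 - 1*1763 = -7/4 - 1763 = -7059/4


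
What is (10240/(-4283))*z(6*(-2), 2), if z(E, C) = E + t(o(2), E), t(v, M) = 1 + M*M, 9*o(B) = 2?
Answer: -1361920/4283 ≈ -317.98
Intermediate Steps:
o(B) = 2/9 (o(B) = (⅑)*2 = 2/9)
t(v, M) = 1 + M²
z(E, C) = 1 + E + E² (z(E, C) = E + (1 + E²) = 1 + E + E²)
(10240/(-4283))*z(6*(-2), 2) = (10240/(-4283))*(1 + 6*(-2) + (6*(-2))²) = (10240*(-1/4283))*(1 - 12 + (-12)²) = -10240*(1 - 12 + 144)/4283 = -10240/4283*133 = -1361920/4283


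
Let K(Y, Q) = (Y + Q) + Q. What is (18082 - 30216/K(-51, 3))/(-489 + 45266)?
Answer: 281302/671655 ≈ 0.41882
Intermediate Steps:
K(Y, Q) = Y + 2*Q (K(Y, Q) = (Q + Y) + Q = Y + 2*Q)
(18082 - 30216/K(-51, 3))/(-489 + 45266) = (18082 - 30216/(-51 + 2*3))/(-489 + 45266) = (18082 - 30216/(-51 + 6))/44777 = (18082 - 30216/(-45))*(1/44777) = (18082 - 30216*(-1/45))*(1/44777) = (18082 + 10072/15)*(1/44777) = (281302/15)*(1/44777) = 281302/671655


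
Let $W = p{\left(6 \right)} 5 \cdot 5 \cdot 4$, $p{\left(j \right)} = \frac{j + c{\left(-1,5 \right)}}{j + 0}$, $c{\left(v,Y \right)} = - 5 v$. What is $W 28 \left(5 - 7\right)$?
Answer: $- \frac{30800}{3} \approx -10267.0$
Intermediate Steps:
$p{\left(j \right)} = \frac{5 + j}{j}$ ($p{\left(j \right)} = \frac{j - -5}{j + 0} = \frac{j + 5}{j} = \frac{5 + j}{j}$)
$W = \frac{550}{3}$ ($W = \frac{5 + 6}{6} \cdot 5 \cdot 5 \cdot 4 = \frac{1}{6} \cdot 11 \cdot 25 \cdot 4 = \frac{11}{6} \cdot 25 \cdot 4 = \frac{275}{6} \cdot 4 = \frac{550}{3} \approx 183.33$)
$W 28 \left(5 - 7\right) = \frac{550}{3} \cdot 28 \left(5 - 7\right) = \frac{15400}{3} \left(-2\right) = - \frac{30800}{3}$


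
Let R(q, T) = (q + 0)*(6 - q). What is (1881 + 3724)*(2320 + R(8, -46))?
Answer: 12913920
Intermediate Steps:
R(q, T) = q*(6 - q)
(1881 + 3724)*(2320 + R(8, -46)) = (1881 + 3724)*(2320 + 8*(6 - 1*8)) = 5605*(2320 + 8*(6 - 8)) = 5605*(2320 + 8*(-2)) = 5605*(2320 - 16) = 5605*2304 = 12913920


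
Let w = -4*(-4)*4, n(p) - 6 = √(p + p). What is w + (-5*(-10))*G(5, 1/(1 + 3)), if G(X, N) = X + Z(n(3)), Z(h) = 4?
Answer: 514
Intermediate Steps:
n(p) = 6 + √2*√p (n(p) = 6 + √(p + p) = 6 + √(2*p) = 6 + √2*√p)
w = 64 (w = 16*4 = 64)
G(X, N) = 4 + X (G(X, N) = X + 4 = 4 + X)
w + (-5*(-10))*G(5, 1/(1 + 3)) = 64 + (-5*(-10))*(4 + 5) = 64 + 50*9 = 64 + 450 = 514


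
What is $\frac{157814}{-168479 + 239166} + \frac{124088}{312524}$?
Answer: $\frac{14523017748}{5522845997} \approx 2.6296$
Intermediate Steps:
$\frac{157814}{-168479 + 239166} + \frac{124088}{312524} = \frac{157814}{70687} + 124088 \cdot \frac{1}{312524} = 157814 \cdot \frac{1}{70687} + \frac{31022}{78131} = \frac{157814}{70687} + \frac{31022}{78131} = \frac{14523017748}{5522845997}$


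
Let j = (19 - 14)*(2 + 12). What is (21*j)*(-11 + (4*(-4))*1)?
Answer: -39690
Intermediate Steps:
j = 70 (j = 5*14 = 70)
(21*j)*(-11 + (4*(-4))*1) = (21*70)*(-11 + (4*(-4))*1) = 1470*(-11 - 16*1) = 1470*(-11 - 16) = 1470*(-27) = -39690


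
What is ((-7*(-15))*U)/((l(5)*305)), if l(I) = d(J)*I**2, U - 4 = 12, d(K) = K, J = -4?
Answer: -84/1525 ≈ -0.055082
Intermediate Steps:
U = 16 (U = 4 + 12 = 16)
l(I) = -4*I**2
((-7*(-15))*U)/((l(5)*305)) = (-7*(-15)*16)/((-4*5**2*305)) = (105*16)/((-4*25*305)) = 1680/((-100*305)) = 1680/(-30500) = 1680*(-1/30500) = -84/1525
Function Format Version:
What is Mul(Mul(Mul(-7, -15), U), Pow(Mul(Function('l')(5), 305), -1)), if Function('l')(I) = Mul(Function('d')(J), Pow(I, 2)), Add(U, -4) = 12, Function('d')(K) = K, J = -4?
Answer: Rational(-84, 1525) ≈ -0.055082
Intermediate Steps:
U = 16 (U = Add(4, 12) = 16)
Function('l')(I) = Mul(-4, Pow(I, 2))
Mul(Mul(Mul(-7, -15), U), Pow(Mul(Function('l')(5), 305), -1)) = Mul(Mul(Mul(-7, -15), 16), Pow(Mul(Mul(-4, Pow(5, 2)), 305), -1)) = Mul(Mul(105, 16), Pow(Mul(Mul(-4, 25), 305), -1)) = Mul(1680, Pow(Mul(-100, 305), -1)) = Mul(1680, Pow(-30500, -1)) = Mul(1680, Rational(-1, 30500)) = Rational(-84, 1525)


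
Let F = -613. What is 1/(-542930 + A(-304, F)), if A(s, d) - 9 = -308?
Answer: -1/543229 ≈ -1.8408e-6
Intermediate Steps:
A(s, d) = -299 (A(s, d) = 9 - 308 = -299)
1/(-542930 + A(-304, F)) = 1/(-542930 - 299) = 1/(-543229) = -1/543229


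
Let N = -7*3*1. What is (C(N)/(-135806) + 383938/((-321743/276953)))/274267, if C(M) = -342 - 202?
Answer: -7220314734889246/5991997523632043 ≈ -1.2050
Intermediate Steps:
N = -21 (N = -21*1 = -21)
C(M) = -544
(C(N)/(-135806) + 383938/((-321743/276953)))/274267 = (-544/(-135806) + 383938/((-321743/276953)))/274267 = (-544*(-1/135806) + 383938/((-321743*1/276953)))*(1/274267) = (272/67903 + 383938/(-321743/276953))*(1/274267) = (272/67903 + 383938*(-276953/321743))*(1/274267) = (272/67903 - 106332780914/321743)*(1/274267) = -7220314734889246/21847314929*1/274267 = -7220314734889246/5991997523632043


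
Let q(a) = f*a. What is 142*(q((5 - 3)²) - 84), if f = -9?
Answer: -17040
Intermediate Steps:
q(a) = -9*a
142*(q((5 - 3)²) - 84) = 142*(-9*(5 - 3)² - 84) = 142*(-9*2² - 84) = 142*(-9*4 - 84) = 142*(-36 - 84) = 142*(-120) = -17040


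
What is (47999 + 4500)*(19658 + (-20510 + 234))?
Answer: -32444382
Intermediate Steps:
(47999 + 4500)*(19658 + (-20510 + 234)) = 52499*(19658 - 20276) = 52499*(-618) = -32444382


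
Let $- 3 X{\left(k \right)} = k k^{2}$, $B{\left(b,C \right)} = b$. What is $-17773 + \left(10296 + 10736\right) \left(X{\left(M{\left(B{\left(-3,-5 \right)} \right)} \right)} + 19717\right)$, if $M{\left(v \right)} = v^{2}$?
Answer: $409559395$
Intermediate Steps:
$X{\left(k \right)} = - \frac{k^{3}}{3}$ ($X{\left(k \right)} = - \frac{k k^{2}}{3} = - \frac{k^{3}}{3}$)
$-17773 + \left(10296 + 10736\right) \left(X{\left(M{\left(B{\left(-3,-5 \right)} \right)} \right)} + 19717\right) = -17773 + \left(10296 + 10736\right) \left(- \frac{\left(\left(-3\right)^{2}\right)^{3}}{3} + 19717\right) = -17773 + 21032 \left(- \frac{9^{3}}{3} + 19717\right) = -17773 + 21032 \left(\left(- \frac{1}{3}\right) 729 + 19717\right) = -17773 + 21032 \left(-243 + 19717\right) = -17773 + 21032 \cdot 19474 = -17773 + 409577168 = 409559395$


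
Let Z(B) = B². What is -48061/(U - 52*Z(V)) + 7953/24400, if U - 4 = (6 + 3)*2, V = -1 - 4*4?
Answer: 10590419/3001200 ≈ 3.5287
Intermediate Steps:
V = -17 (V = -1 - 16 = -17)
U = 22 (U = 4 + (6 + 3)*2 = 4 + 9*2 = 4 + 18 = 22)
-48061/(U - 52*Z(V)) + 7953/24400 = -48061/(22 - 52*(-17)²) + 7953/24400 = -48061/(22 - 52*289) + 7953*(1/24400) = -48061/(22 - 15028) + 7953/24400 = -48061/(-15006) + 7953/24400 = -48061*(-1/15006) + 7953/24400 = 48061/15006 + 7953/24400 = 10590419/3001200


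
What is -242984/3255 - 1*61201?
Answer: -28493177/465 ≈ -61276.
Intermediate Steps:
-242984/3255 - 1*61201 = -242984*1/3255 - 61201 = -34712/465 - 61201 = -28493177/465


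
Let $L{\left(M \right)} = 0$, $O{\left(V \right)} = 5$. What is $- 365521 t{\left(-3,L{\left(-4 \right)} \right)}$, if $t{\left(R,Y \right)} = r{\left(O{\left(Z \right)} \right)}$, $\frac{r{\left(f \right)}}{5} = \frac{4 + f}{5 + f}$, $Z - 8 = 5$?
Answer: $- \frac{3289689}{2} \approx -1.6448 \cdot 10^{6}$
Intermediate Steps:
$Z = 13$ ($Z = 8 + 5 = 13$)
$r{\left(f \right)} = \frac{5 \left(4 + f\right)}{5 + f}$ ($r{\left(f \right)} = 5 \frac{4 + f}{5 + f} = \frac{5 \left(4 + f\right)}{5 + f}$)
$t{\left(R,Y \right)} = \frac{9}{2}$ ($t{\left(R,Y \right)} = \frac{5 \left(4 + 5\right)}{5 + 5} = 5 \cdot \frac{1}{10} \cdot 9 = \frac{9}{2}$)
$- 365521 t{\left(-3,L{\left(-4 \right)} \right)} = \left(-365521\right) \frac{9}{2} = - \frac{3289689}{2}$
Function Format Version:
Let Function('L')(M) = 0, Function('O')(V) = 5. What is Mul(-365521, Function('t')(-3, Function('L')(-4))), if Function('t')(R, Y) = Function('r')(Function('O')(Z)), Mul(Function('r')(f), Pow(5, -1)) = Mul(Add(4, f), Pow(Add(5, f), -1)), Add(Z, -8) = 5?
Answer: Rational(-3289689, 2) ≈ -1.6448e+6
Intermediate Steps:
Z = 13 (Z = Add(8, 5) = 13)
Function('r')(f) = Mul(5, Pow(Add(5, f), -1), Add(4, f)) (Function('r')(f) = Mul(5, Mul(Add(4, f), Pow(Add(5, f), -1))) = Mul(5, Mul(Pow(Add(5, f), -1), Add(4, f))) = Mul(5, Pow(Add(5, f), -1), Add(4, f)))
Function('t')(R, Y) = Rational(9, 2) (Function('t')(R, Y) = Mul(5, Pow(Add(5, 5), -1), Add(4, 5)) = Mul(5, Pow(10, -1), 9) = Mul(5, Rational(1, 10), 9) = Rational(9, 2))
Mul(-365521, Function('t')(-3, Function('L')(-4))) = Mul(-365521, Rational(9, 2)) = Rational(-3289689, 2)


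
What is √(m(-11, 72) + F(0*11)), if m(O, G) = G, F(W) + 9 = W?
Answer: 3*√7 ≈ 7.9373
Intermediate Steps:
F(W) = -9 + W
√(m(-11, 72) + F(0*11)) = √(72 + (-9 + 0*11)) = √(72 + (-9 + 0)) = √(72 - 9) = √63 = 3*√7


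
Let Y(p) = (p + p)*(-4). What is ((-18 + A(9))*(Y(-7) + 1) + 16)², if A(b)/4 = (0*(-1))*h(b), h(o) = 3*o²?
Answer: 1020100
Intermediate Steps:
A(b) = 0 (A(b) = 4*((0*(-1))*(3*b²)) = 4*(0*(3*b²)) = 4*0 = 0)
Y(p) = -8*p (Y(p) = (2*p)*(-4) = -8*p)
((-18 + A(9))*(Y(-7) + 1) + 16)² = ((-18 + 0)*(-8*(-7) + 1) + 16)² = (-18*(56 + 1) + 16)² = (-18*57 + 16)² = (-1026 + 16)² = (-1010)² = 1020100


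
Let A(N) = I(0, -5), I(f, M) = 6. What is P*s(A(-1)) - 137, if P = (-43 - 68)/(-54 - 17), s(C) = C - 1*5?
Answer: -9616/71 ≈ -135.44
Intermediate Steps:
A(N) = 6
s(C) = -5 + C (s(C) = C - 5 = -5 + C)
P = 111/71 (P = -111/(-71) = -111*(-1/71) = 111/71 ≈ 1.5634)
P*s(A(-1)) - 137 = 111*(-5 + 6)/71 - 137 = (111/71)*1 - 137 = 111/71 - 137 = -9616/71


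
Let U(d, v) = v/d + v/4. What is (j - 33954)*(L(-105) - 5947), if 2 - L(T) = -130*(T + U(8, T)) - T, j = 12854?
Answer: 523675625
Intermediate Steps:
U(d, v) = v/4 + v/d (U(d, v) = v/d + v*(1/4) = v/d + v/4 = v/4 + v/d)
L(T) = 2 + 719*T/4 (L(T) = 2 - (-130*(T + (T/4 + T/8)) - T) = 2 - (-130*(T + 3*T/8) - T) = 2 - (-715*T/4 - T) = 2 - (-719)*T/4 = 2 + 719*T/4)
(j - 33954)*(L(-105) - 5947) = (12854 - 33954)*((2 + (719/4)*(-105)) - 5947) = -21100*((2 - 75495/4) - 5947) = -21100*(-75487/4 - 5947) = -21100*(-99275/4) = 523675625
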